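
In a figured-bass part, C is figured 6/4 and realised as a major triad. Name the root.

The figures 6/4 mean the fifth of the chord is in the bass. If C is the fifth of a major triad, the root is F (chord tones F–A–C).

F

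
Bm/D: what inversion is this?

Bm/D means B minor with D in the bass. D is the third of B minor (B–D–F#), so this is first inversion.

first inversion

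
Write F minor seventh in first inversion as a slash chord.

First inversion of F minor seventh has the third (Ab) in the bass. As a slash chord: Fm7/Ab.

Fm7/Ab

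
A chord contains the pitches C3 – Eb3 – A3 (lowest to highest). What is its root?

The distinct letter names are C, Eb, A. Arranged as a stack of thirds they read A–C–Eb, so A is the root (an A diminished triad).

A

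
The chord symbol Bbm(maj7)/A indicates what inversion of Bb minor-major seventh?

Bbm(maj7)/A means Bb minor-major seventh with A in the bass. A is the seventh of Bb minor-major seventh (Bb–Db–F–A), so this is third inversion.

third inversion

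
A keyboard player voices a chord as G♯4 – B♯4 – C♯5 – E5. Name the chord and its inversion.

The distinct note names are G#, B#, C#, E. Stacked in thirds they read C#–E–G#–B#, which is a minor-major seventh chord on C#.
The lowest note is G#, the fifth of the chord, so this is second inversion (figured bass 4/3).

C# minor-major seventh, second inversion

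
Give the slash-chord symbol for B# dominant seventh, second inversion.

Second inversion of B# dominant seventh has the fifth (F##) in the bass. As a slash chord: B#7/F##.

B#7/F##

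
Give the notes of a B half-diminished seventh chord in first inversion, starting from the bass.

D, F, A, B

The chord tones are B–D–F–A. With the third (D) lowest for first inversion: D, F, A, B.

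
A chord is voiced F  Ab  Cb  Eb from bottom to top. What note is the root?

F

Reordering F, Ab, Cb, Eb into stacked thirds gives F–Ab–Cb–Eb; the bottom of that stack, F, is the root.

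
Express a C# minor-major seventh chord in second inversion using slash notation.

C#m(maj7)/G#

Second inversion of C# minor-major seventh has the fifth (G#) in the bass. As a slash chord: C#m(maj7)/G#.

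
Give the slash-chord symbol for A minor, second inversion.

Am/E

Second inversion of A minor has the fifth (E) in the bass. As a slash chord: Am/E.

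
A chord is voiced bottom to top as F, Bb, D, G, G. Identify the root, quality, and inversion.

Reducing to letter names: F, Bb, D, G. These stack in thirds as G–Bb–D–F — a G minor seventh chord.
F is the seventh of G minor seventh; seventh in the bass means third inversion (figured bass 4/2).

G minor seventh, third inversion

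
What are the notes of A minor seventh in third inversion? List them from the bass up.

A minor seventh is A–C–E–G. Third inversion puts the seventh (G) in the bass, with the remaining tones above: G, A, C, E.

G, A, C, E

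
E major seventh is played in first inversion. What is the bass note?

E major seventh is E–G#–B–D#. First inversion places the third in the bass: G#.

G#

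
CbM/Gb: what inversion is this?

second inversion

CbM/Gb means Cb major with Gb in the bass. Gb is the fifth of Cb major (Cb–Eb–Gb), so this is second inversion.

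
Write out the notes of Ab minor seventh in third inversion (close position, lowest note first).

Gb, Ab, Cb, Eb

Spelling Ab minor seventh: Ab–Cb–Eb–Gb. In third inversion the seventh is bass, giving Gb, Ab, Cb, Eb from the bottom.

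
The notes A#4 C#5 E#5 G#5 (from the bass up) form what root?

A#

Reordering A#, C#, E#, G# into stacked thirds gives A#–C#–E#–G#; the bottom of that stack, A#, is the root.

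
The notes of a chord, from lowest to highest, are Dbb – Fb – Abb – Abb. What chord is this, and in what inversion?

Dbb major, root position

Reducing to letter names: Dbb, Fb, Abb. These stack in thirds as Dbb–Fb–Abb — a Dbb major triad.
With the root (Dbb) in the bass, the chord is in root position (figured bass 5/3).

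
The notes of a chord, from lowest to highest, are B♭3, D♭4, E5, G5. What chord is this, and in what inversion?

E diminished seventh, second inversion

The distinct note names are Bb, Db, E, G. Stacked in thirds they read E–G–Bb–Db, which is a diminished seventh chord on E.
With the fifth (Bb) in the bass, the chord is in second inversion (figured bass 4/3).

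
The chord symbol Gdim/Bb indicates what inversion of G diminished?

Gdim/Bb means G diminished with Bb in the bass. Bb is the third of G diminished (G–Bb–Db), so this is first inversion.

first inversion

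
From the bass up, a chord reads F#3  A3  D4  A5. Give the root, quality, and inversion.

D major, first inversion

Reducing to letter names: F#, A, D. These stack in thirds as D–F#–A — a D major triad.
With the third (F#) in the bass, the chord is in first inversion (figured bass 6).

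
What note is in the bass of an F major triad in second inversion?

The fifth of F major (F–A–C) is C; that is the bass in second inversion.

C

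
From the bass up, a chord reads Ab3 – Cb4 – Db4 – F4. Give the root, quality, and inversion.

The distinct note names are Ab, Cb, Db, F. Stacked in thirds they read Db–F–Ab–Cb, which is a dominant seventh chord on Db.
Ab is the fifth of Db dominant seventh; fifth in the bass means second inversion (figured bass 4/3).

Db dominant seventh, second inversion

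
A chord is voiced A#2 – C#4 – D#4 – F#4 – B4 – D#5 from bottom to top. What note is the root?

The distinct letter names are A#, C#, D#, F#, B. Arranged as a stack of thirds they read B–D#–F#–A#–C#, so B is the root (a B major ninth chord).

B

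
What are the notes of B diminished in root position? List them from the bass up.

B, D, F

B diminished is B–D–F. Root position puts the root (B) in the bass, with the remaining tones above: B, D, F.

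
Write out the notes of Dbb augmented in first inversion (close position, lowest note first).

Fb, Ab, Dbb

Spelling Dbb augmented: Dbb–Fb–Ab. In first inversion the third is bass, giving Fb, Ab, Dbb from the bottom.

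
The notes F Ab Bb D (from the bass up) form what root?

Bb

The distinct letter names are F, Ab, Bb, D. Arranged as a stack of thirds they read Bb–D–F–Ab, so Bb is the root (a Bb dominant seventh chord).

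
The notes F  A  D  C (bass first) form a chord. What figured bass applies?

6/5

The notes F, A, D, C stack in thirds as D–F–A–C — a D minor seventh chord. The bass F is the third, so this is first inversion: figured 6/5.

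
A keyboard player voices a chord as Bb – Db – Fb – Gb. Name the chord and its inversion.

The pitch classes Bb, Db, Fb, Gb arrange in thirds as Gb–Bb–Db–Fb: a Gb dominant seventh chord.
With the third (Bb) in the bass, the chord is in first inversion (figured bass 6/5).

Gb dominant seventh, first inversion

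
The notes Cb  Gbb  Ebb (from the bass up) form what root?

Cb, Gbb, Ebb are the tones of a Cb diminished triad (Cb–Ebb–Gbb), making Cb the root.

Cb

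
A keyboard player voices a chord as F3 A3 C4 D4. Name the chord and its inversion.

D minor seventh, first inversion

The pitch classes F, A, C, D arrange in thirds as D–F–A–C: a D minor seventh chord.
F is the third of D minor seventh; third in the bass means first inversion (figured bass 6/5).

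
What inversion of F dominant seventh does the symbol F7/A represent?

F7/A means F dominant seventh with A in the bass. A is the third of F dominant seventh (F–A–C–Eb), so this is first inversion.

first inversion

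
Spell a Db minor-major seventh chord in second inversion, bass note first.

Spelling Db minor-major seventh: Db–Fb–Ab–C. In second inversion the fifth is bass, giving Ab, C, Db, Fb from the bottom.

Ab, C, Db, Fb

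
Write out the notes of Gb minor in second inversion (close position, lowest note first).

The chord tones are Gb–Bbb–Db. With the fifth (Db) lowest for second inversion: Db, Gb, Bbb.

Db, Gb, Bbb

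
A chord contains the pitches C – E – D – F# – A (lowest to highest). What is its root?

C, E, D, F#, A are the tones of a D dominant ninth chord (D–F#–A–C–E), making D the root.

D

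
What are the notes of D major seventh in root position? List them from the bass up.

D, F#, A, C#

D major seventh is D–F#–A–C#. Root position puts the root (D) in the bass, with the remaining tones above: D, F#, A, C#.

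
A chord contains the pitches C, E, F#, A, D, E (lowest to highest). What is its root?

Reordering C, E, F#, A, D into stacked thirds gives D–F#–A–C–E; the bottom of that stack, D, is the root.

D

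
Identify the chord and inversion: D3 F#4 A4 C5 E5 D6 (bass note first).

D dominant ninth, root position

Reducing to letter names: D, F#, A, C, E. These stack in thirds as D–F#–A–C–E — a D dominant ninth chord.
With the root (D) in the bass, the chord is in root position.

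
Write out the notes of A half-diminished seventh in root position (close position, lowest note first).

A, C, Eb, G

A half-diminished seventh is A–C–Eb–G. Root position puts the root (A) in the bass, with the remaining tones above: A, C, Eb, G.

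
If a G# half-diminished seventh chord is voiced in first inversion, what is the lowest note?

B

The third of G# half-diminished seventh (G#–B–D–F#) is B; that is the bass in first inversion.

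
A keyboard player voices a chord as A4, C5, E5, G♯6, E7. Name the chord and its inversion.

The pitch classes A, C, E, G# arrange in thirds as A–C–E–G#: an A minor-major seventh chord.
A is the root of A minor-major seventh; root in the bass means root position (figured bass 7).

A minor-major seventh, root position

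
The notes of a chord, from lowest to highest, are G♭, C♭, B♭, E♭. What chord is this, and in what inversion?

Cb major seventh, second inversion

The distinct note names are Gb, Cb, Bb, Eb. Stacked in thirds they read Cb–Eb–Gb–Bb, which is a major seventh chord on Cb.
With the fifth (Gb) in the bass, the chord is in second inversion (figured bass 4/3).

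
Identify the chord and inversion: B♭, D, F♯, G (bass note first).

G minor-major seventh, first inversion

The pitch classes Bb, D, F#, G arrange in thirds as G–Bb–D–F#: a G minor-major seventh chord.
With the third (Bb) in the bass, the chord is in first inversion (figured bass 6/5).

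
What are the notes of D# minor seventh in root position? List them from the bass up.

D#, F#, A#, C#

D# minor seventh is D#–F#–A#–C#. Root position puts the root (D#) in the bass, with the remaining tones above: D#, F#, A#, C#.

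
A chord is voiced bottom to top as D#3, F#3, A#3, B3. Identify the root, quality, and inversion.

B major seventh, first inversion

The pitch classes D#, F#, A#, B arrange in thirds as B–D#–F#–A#: a B major seventh chord.
With the third (D#) in the bass, the chord is in first inversion (figured bass 6/5).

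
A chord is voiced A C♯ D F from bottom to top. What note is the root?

Reordering A, C#, D, F into stacked thirds gives D–F–A–C#; the bottom of that stack, D, is the root.

D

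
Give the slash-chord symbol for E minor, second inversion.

Em/B

Second inversion of E minor has the fifth (B) in the bass. As a slash chord: Em/B.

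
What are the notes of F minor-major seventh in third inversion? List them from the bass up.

F minor-major seventh is F–Ab–C–E. Third inversion puts the seventh (E) in the bass, with the remaining tones above: E, F, Ab, C.

E, F, Ab, C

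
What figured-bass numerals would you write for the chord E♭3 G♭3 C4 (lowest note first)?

The notes Eb, Gb, C stack in thirds as C–Eb–Gb — a C diminished triad. The bass Eb is the third, so this is first inversion: figured 6.

6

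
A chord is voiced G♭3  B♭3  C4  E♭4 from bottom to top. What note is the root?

C

Gb, Bb, C, Eb are the tones of a C half-diminished seventh chord (C–Eb–Gb–Bb), making C the root.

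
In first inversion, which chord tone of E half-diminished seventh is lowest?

The third of E half-diminished seventh (E–G–Bb–D) is G; that is the bass in first inversion.

G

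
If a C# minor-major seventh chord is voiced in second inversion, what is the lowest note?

G#

The fifth of C# minor-major seventh (C#–E–G#–B#) is G#; that is the bass in second inversion.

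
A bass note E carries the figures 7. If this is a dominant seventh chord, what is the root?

E

The figures 7 mean the root of the chord is in the bass. If E is the root of a dominant seventh chord, the root is E (chord tones E–G#–B–D).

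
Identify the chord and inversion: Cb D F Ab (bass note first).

Reducing to letter names: Cb, D, F, Ab. These stack in thirds as D–F–Ab–Cb — a D diminished seventh chord.
Cb is the seventh of D diminished seventh; seventh in the bass means third inversion (figured bass 4/2).

D diminished seventh, third inversion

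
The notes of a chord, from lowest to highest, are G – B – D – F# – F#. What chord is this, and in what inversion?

The distinct note names are G, B, D, F#. Stacked in thirds they read G–B–D–F#, which is a major seventh chord on G.
The lowest note is G, the root of the chord, so this is root position (figured bass 7).

G major seventh, root position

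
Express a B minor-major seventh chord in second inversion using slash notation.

Bm(maj7)/F#

Second inversion of B minor-major seventh has the fifth (F#) in the bass. As a slash chord: Bm(maj7)/F#.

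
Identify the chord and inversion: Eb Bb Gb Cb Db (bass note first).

The pitch classes Eb, Bb, Gb, Cb, Db arrange in thirds as Cb–Eb–Gb–Bb–Db: a Cb major ninth chord.
The lowest note is Eb, the third of the chord, so this is first inversion.

Cb major ninth, first inversion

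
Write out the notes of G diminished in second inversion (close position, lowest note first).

G diminished is G–Bb–Db. Second inversion puts the fifth (Db) in the bass, with the remaining tones above: Db, G, Bb.

Db, G, Bb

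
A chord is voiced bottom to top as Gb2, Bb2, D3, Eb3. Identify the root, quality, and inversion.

Eb minor-major seventh, first inversion

Reducing to letter names: Gb, Bb, D, Eb. These stack in thirds as Eb–Gb–Bb–D — an Eb minor-major seventh chord.
With the third (Gb) in the bass, the chord is in first inversion (figured bass 6/5).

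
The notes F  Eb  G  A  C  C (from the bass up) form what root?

F

The distinct letter names are F, Eb, G, A, C. Arranged as a stack of thirds they read F–A–C–Eb–G, so F is the root (an F dominant ninth chord).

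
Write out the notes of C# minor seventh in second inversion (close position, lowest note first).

C# minor seventh is C#–E–G#–B. Second inversion puts the fifth (G#) in the bass, with the remaining tones above: G#, B, C#, E.

G#, B, C#, E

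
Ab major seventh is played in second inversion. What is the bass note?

In second inversion the fifth is lowest. For Ab major seventh (Ab–C–Eb–G) that is Eb.

Eb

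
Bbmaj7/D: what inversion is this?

first inversion

Bbmaj7/D means Bb major seventh with D in the bass. D is the third of Bb major seventh (Bb–D–F–A), so this is first inversion.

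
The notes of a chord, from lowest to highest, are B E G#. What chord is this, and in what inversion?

E major, second inversion

The distinct note names are B, E, G#. Stacked in thirds they read E–G#–B, which is a major triad on E.
With the fifth (B) in the bass, the chord is in second inversion (figured bass 6/4).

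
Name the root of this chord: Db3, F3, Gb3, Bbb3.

Gb

Db, F, Gb, Bbb are the tones of a Gb minor-major seventh chord (Gb–Bbb–Db–F), making Gb the root.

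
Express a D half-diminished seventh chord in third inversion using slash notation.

Third inversion of D half-diminished seventh has the seventh (C) in the bass. As a slash chord: Dø7/C.

Dø7/C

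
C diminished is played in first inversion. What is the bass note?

The third of C diminished (C–Eb–Gb) is Eb; that is the bass in first inversion.

Eb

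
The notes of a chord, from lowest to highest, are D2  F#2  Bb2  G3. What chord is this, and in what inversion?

The pitch classes D, F#, Bb, G arrange in thirds as G–Bb–D–F#: a G minor-major seventh chord.
The lowest note is D, the fifth of the chord, so this is second inversion (figured bass 4/3).

G minor-major seventh, second inversion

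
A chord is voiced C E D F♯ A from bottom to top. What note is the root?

D

The distinct letter names are C, E, D, F#, A. Arranged as a stack of thirds they read D–F#–A–C–E, so D is the root (a D dominant ninth chord).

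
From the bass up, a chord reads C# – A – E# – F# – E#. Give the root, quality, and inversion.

F# minor-major seventh, second inversion

The distinct note names are C#, A, E#, F#. Stacked in thirds they read F#–A–C#–E#, which is a minor-major seventh chord on F#.
With the fifth (C#) in the bass, the chord is in second inversion (figured bass 4/3).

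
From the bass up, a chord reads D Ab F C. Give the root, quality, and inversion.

D half-diminished seventh, root position

The pitch classes D, Ab, F, C arrange in thirds as D–F–Ab–C: a D half-diminished seventh chord.
D is the root of D half-diminished seventh; root in the bass means root position (figured bass 7).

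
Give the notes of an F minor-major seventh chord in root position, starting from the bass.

F, Ab, C, E

Spelling F minor-major seventh: F–Ab–C–E. In root position the root is bass, giving F, Ab, C, E from the bottom.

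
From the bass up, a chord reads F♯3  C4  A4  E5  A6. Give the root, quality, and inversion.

F# half-diminished seventh, root position

Reducing to letter names: F#, C, A, E. These stack in thirds as F#–A–C–E — an F# half-diminished seventh chord.
The lowest note is F#, the root of the chord, so this is root position (figured bass 7).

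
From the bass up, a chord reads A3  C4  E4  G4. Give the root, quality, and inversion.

A minor seventh, root position

The pitch classes A, C, E, G arrange in thirds as A–C–E–G: an A minor seventh chord.
A is the root of A minor seventh; root in the bass means root position (figured bass 7).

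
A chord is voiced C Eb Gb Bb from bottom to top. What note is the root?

C, Eb, Gb, Bb are the tones of a C half-diminished seventh chord (C–Eb–Gb–Bb), making C the root.

C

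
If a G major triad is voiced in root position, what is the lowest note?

The root of G major (G–B–D) is G; that is the bass in root position.

G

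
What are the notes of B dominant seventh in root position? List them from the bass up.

B dominant seventh is B–D#–F#–A. Root position puts the root (B) in the bass, with the remaining tones above: B, D#, F#, A.

B, D#, F#, A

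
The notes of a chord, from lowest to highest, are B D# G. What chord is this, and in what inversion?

The distinct note names are B, D#, G. Stacked in thirds they read G–B–D#, which is an augmented triad on G.
The lowest note is B, the third of the chord, so this is first inversion (figured bass 6).

G augmented, first inversion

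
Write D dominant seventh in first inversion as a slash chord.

First inversion of D dominant seventh has the third (F#) in the bass. As a slash chord: D7/F#.

D7/F#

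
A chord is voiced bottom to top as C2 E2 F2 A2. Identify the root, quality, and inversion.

F major seventh, second inversion

The distinct note names are C, E, F, A. Stacked in thirds they read F–A–C–E, which is a major seventh chord on F.
The lowest note is C, the fifth of the chord, so this is second inversion (figured bass 4/3).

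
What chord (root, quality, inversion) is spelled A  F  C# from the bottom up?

The distinct note names are A, F, C#. Stacked in thirds they read F–A–C#, which is an augmented triad on F.
With the third (A) in the bass, the chord is in first inversion (figured bass 6).

F augmented, first inversion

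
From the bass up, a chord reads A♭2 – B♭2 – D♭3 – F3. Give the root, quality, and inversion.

Reducing to letter names: Ab, Bb, Db, F. These stack in thirds as Bb–Db–F–Ab — a Bb minor seventh chord.
The lowest note is Ab, the seventh of the chord, so this is third inversion (figured bass 4/2).

Bb minor seventh, third inversion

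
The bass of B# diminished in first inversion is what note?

B# diminished is B#–D#–F#. First inversion places the third in the bass: D#.

D#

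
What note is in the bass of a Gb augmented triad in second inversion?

D

In second inversion the fifth is lowest. For Gb augmented (Gb–Bb–D) that is D.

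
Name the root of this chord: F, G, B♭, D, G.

F, G, Bb, D are the tones of a G minor seventh chord (G–Bb–D–F), making G the root.

G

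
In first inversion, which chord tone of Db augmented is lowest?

F

In first inversion the third is lowest. For Db augmented (Db–F–A) that is F.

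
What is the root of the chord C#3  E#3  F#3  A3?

Reordering C#, E#, F#, A into stacked thirds gives F#–A–C#–E#; the bottom of that stack, F#, is the root.

F#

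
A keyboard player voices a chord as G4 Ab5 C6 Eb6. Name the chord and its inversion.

The distinct note names are G, Ab, C, Eb. Stacked in thirds they read Ab–C–Eb–G, which is a major seventh chord on Ab.
The lowest note is G, the seventh of the chord, so this is third inversion (figured bass 4/2).

Ab major seventh, third inversion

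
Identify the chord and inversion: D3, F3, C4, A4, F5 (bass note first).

D minor seventh, root position

Reducing to letter names: D, F, C, A. These stack in thirds as D–F–A–C — a D minor seventh chord.
D is the root of D minor seventh; root in the bass means root position (figured bass 7).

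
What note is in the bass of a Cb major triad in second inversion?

In second inversion the fifth is lowest. For Cb major (Cb–Eb–Gb) that is Gb.

Gb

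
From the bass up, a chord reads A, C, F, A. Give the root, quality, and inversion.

The distinct note names are A, C, F. Stacked in thirds they read F–A–C, which is a major triad on F.
The lowest note is A, the third of the chord, so this is first inversion (figured bass 6).

F major, first inversion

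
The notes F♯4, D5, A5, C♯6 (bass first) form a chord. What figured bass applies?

The notes F#, D, A, C# stack in thirds as D–F#–A–C# — a D major seventh chord. The bass F# is the third, so this is first inversion: figured 6/5.

6/5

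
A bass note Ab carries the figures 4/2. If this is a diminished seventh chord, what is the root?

B

The figures 4/2 mean the seventh of the chord is in the bass. If Ab is the seventh of a diminished seventh chord, the root is B (chord tones B–D–F–Ab).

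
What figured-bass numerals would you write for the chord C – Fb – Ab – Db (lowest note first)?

The notes C, Fb, Ab, Db stack in thirds as Db–Fb–Ab–C — a Db minor-major seventh chord. The bass C is the seventh, so this is third inversion: figured 4/2.

4/2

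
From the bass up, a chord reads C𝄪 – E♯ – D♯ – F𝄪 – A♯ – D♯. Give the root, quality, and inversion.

Reducing to letter names: C##, E#, D#, F##, A#. These stack in thirds as D#–F##–A#–C##–E# — a D# major ninth chord.
The lowest note is C##, the seventh of the chord, so this is third inversion.

D# major ninth, third inversion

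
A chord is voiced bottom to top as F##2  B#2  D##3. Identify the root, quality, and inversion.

B# major, second inversion

The pitch classes F##, B#, D## arrange in thirds as B#–D##–F##: a B# major triad.
The lowest note is F##, the fifth of the chord, so this is second inversion (figured bass 6/4).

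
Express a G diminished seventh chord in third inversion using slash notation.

Gdim7/Fb

Third inversion of G diminished seventh has the seventh (Fb) in the bass. As a slash chord: Gdim7/Fb.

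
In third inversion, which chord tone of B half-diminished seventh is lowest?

A

B half-diminished seventh is B–D–F–A. Third inversion places the seventh in the bass: A.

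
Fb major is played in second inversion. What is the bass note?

Fb major is Fb–Ab–Cb. Second inversion places the fifth in the bass: Cb.

Cb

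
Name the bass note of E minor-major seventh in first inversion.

E minor-major seventh is E–G–B–D#. First inversion places the third in the bass: G.

G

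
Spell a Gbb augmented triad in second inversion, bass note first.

The chord tones are Gbb–Bbb–Db. With the fifth (Db) lowest for second inversion: Db, Gbb, Bbb.

Db, Gbb, Bbb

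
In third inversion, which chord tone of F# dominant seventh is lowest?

E

F# dominant seventh is F#–A#–C#–E. Third inversion places the seventh in the bass: E.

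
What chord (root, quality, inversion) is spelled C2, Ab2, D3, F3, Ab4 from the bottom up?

The distinct note names are C, Ab, D, F. Stacked in thirds they read D–F–Ab–C, which is a half-diminished seventh chord on D.
With the seventh (C) in the bass, the chord is in third inversion (figured bass 4/2).

D half-diminished seventh, third inversion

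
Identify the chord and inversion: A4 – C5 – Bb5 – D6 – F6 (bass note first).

Bb major ninth, third inversion

The distinct note names are A, C, Bb, D, F. Stacked in thirds they read Bb–D–F–A–C, which is a major ninth chord on Bb.
A is the seventh of Bb major ninth; seventh in the bass means third inversion.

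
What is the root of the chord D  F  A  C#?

D

The distinct letter names are D, F, A, C#. Arranged as a stack of thirds they read D–F–A–C#, so D is the root (a D minor-major seventh chord).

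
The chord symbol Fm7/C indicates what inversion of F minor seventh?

second inversion

Fm7/C means F minor seventh with C in the bass. C is the fifth of F minor seventh (F–Ab–C–Eb), so this is second inversion.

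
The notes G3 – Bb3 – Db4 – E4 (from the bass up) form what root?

The distinct letter names are G, Bb, Db, E. Arranged as a stack of thirds they read E–G–Bb–Db, so E is the root (an E diminished seventh chord).

E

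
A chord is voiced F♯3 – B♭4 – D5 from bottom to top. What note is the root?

The distinct letter names are F#, Bb, D. Arranged as a stack of thirds they read Bb–D–F#, so Bb is the root (a Bb augmented triad).

Bb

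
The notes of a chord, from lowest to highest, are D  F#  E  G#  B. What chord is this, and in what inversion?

E dominant ninth, third inversion

Reducing to letter names: D, F#, E, G#, B. These stack in thirds as E–G#–B–D–F# — an E dominant ninth chord.
The lowest note is D, the seventh of the chord, so this is third inversion.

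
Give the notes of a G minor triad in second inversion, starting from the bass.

D, G, Bb

The chord tones are G–Bb–D. With the fifth (D) lowest for second inversion: D, G, Bb.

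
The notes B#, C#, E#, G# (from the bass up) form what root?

C#

B#, C#, E#, G# are the tones of a C# major seventh chord (C#–E#–G#–B#), making C# the root.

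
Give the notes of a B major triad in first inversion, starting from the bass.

The chord tones are B–D#–F#. With the third (D#) lowest for first inversion: D#, F#, B.

D#, F#, B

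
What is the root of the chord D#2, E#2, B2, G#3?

D#, E#, B, G# are the tones of an E# half-diminished seventh chord (E#–G#–B–D#), making E# the root.

E#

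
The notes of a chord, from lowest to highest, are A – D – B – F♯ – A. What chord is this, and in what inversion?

B minor seventh, third inversion

The distinct note names are A, D, B, F#. Stacked in thirds they read B–D–F#–A, which is a minor seventh chord on B.
The lowest note is A, the seventh of the chord, so this is third inversion (figured bass 4/2).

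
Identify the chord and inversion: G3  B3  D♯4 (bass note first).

Reducing to letter names: G, B, D#. These stack in thirds as G–B–D# — a G augmented triad.
With the root (G) in the bass, the chord is in root position (figured bass 5/3).

G augmented, root position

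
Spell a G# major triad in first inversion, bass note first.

B#, D#, G#

G# major is G#–B#–D#. First inversion puts the third (B#) in the bass, with the remaining tones above: B#, D#, G#.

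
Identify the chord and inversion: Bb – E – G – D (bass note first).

E half-diminished seventh, second inversion

The pitch classes Bb, E, G, D arrange in thirds as E–G–Bb–D: an E half-diminished seventh chord.
The lowest note is Bb, the fifth of the chord, so this is second inversion (figured bass 4/3).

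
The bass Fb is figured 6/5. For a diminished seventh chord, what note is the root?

Db

The figures 6/5 mean the third of the chord is in the bass. If Fb is the third of a diminished seventh chord, the root is Db (chord tones Db–Fb–Abb–Cbb).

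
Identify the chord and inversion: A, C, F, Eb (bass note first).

F dominant seventh, first inversion

Reducing to letter names: A, C, F, Eb. These stack in thirds as F–A–C–Eb — an F dominant seventh chord.
A is the third of F dominant seventh; third in the bass means first inversion (figured bass 6/5).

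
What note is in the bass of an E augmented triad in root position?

E

E augmented is E–G#–B#. Root position places the root in the bass: E.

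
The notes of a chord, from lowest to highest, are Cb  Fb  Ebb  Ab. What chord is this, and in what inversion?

Fb dominant seventh, second inversion

Reducing to letter names: Cb, Fb, Ebb, Ab. These stack in thirds as Fb–Ab–Cb–Ebb — an Fb dominant seventh chord.
Cb is the fifth of Fb dominant seventh; fifth in the bass means second inversion (figured bass 4/3).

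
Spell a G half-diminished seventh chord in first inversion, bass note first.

Spelling G half-diminished seventh: G–Bb–Db–F. In first inversion the third is bass, giving Bb, Db, F, G from the bottom.

Bb, Db, F, G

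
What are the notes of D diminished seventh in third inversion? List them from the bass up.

The chord tones are D–F–Ab–Cb. With the seventh (Cb) lowest for third inversion: Cb, D, F, Ab.

Cb, D, F, Ab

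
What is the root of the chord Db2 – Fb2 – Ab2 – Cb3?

The distinct letter names are Db, Fb, Ab, Cb. Arranged as a stack of thirds they read Db–Fb–Ab–Cb, so Db is the root (a Db minor seventh chord).

Db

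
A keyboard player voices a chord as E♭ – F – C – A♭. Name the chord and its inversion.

F minor seventh, third inversion

Reducing to letter names: Eb, F, C, Ab. These stack in thirds as F–Ab–C–Eb — an F minor seventh chord.
Eb is the seventh of F minor seventh; seventh in the bass means third inversion (figured bass 4/2).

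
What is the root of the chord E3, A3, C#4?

The distinct letter names are E, A, C#. Arranged as a stack of thirds they read A–C#–E, so A is the root (an A major triad).

A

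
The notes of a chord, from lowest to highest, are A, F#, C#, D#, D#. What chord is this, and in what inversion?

The pitch classes A, F#, C#, D# arrange in thirds as D#–F#–A–C#: a D# half-diminished seventh chord.
The lowest note is A, the fifth of the chord, so this is second inversion (figured bass 4/3).

D# half-diminished seventh, second inversion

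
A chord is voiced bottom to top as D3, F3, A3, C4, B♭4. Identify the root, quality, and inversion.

The pitch classes D, F, A, C, Bb arrange in thirds as Bb–D–F–A–C: a Bb major ninth chord.
With the third (D) in the bass, the chord is in first inversion.

Bb major ninth, first inversion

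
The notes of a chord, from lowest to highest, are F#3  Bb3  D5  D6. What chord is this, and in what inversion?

The pitch classes F#, Bb, D arrange in thirds as Bb–D–F#: a Bb augmented triad.
With the fifth (F#) in the bass, the chord is in second inversion (figured bass 6/4).

Bb augmented, second inversion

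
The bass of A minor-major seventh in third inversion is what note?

A minor-major seventh is A–C–E–G#. Third inversion places the seventh in the bass: G#.

G#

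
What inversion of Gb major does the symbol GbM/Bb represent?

first inversion

GbM/Bb means Gb major with Bb in the bass. Bb is the third of Gb major (Gb–Bb–Db), so this is first inversion.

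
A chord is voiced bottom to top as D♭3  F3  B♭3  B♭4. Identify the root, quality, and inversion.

The pitch classes Db, F, Bb arrange in thirds as Bb–Db–F: a Bb minor triad.
With the third (Db) in the bass, the chord is in first inversion (figured bass 6).

Bb minor, first inversion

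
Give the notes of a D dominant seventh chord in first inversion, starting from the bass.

F#, A, C, D

Spelling D dominant seventh: D–F#–A–C. In first inversion the third is bass, giving F#, A, C, D from the bottom.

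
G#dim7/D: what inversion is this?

G#dim7/D means G# diminished seventh with D in the bass. D is the fifth of G# diminished seventh (G#–B–D–F), so this is second inversion.

second inversion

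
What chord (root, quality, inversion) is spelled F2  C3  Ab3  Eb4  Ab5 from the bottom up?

Reducing to letter names: F, C, Ab, Eb. These stack in thirds as F–Ab–C–Eb — an F minor seventh chord.
F is the root of F minor seventh; root in the bass means root position (figured bass 7).

F minor seventh, root position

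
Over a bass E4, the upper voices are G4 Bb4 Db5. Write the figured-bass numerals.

7

The notes E, G, Bb, Db stack in thirds as E–G–Bb–Db — an E diminished seventh chord. The bass E is the root, so this is root position: figured 7.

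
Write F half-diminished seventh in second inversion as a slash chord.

Second inversion of F half-diminished seventh has the fifth (Cb) in the bass. As a slash chord: Fø7/Cb.

Fø7/Cb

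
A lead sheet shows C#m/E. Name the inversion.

first inversion

C#m/E means C# minor with E in the bass. E is the third of C# minor (C#–E–G#), so this is first inversion.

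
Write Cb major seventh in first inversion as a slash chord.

First inversion of Cb major seventh has the third (Eb) in the bass. As a slash chord: Cbmaj7/Eb.

Cbmaj7/Eb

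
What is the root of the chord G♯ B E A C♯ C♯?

A

G#, B, E, A, C# are the tones of an A major ninth chord (A–C#–E–G#–B), making A the root.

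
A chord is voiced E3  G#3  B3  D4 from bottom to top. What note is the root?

Reordering E, G#, B, D into stacked thirds gives E–G#–B–D; the bottom of that stack, E, is the root.

E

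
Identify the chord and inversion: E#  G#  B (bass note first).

The distinct note names are E#, G#, B. Stacked in thirds they read E#–G#–B, which is a diminished triad on E#.
With the root (E#) in the bass, the chord is in root position (figured bass 5/3).

E# diminished, root position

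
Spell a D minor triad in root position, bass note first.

D, F, A

D minor is D–F–A. Root position puts the root (D) in the bass, with the remaining tones above: D, F, A.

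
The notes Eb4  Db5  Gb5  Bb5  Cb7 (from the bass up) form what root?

Cb

Eb, Db, Gb, Bb, Cb are the tones of a Cb major ninth chord (Cb–Eb–Gb–Bb–Db), making Cb the root.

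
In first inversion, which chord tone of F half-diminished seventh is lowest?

Ab

In first inversion the third is lowest. For F half-diminished seventh (F–Ab–Cb–Eb) that is Ab.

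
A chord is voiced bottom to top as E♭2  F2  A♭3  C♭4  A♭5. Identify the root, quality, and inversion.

F half-diminished seventh, third inversion

The pitch classes Eb, F, Ab, Cb arrange in thirds as F–Ab–Cb–Eb: an F half-diminished seventh chord.
Eb is the seventh of F half-diminished seventh; seventh in the bass means third inversion (figured bass 4/2).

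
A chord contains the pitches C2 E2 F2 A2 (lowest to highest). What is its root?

C, E, F, A are the tones of an F major seventh chord (F–A–C–E), making F the root.

F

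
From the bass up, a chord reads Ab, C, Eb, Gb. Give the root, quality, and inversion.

Reducing to letter names: Ab, C, Eb, Gb. These stack in thirds as Ab–C–Eb–Gb — an Ab dominant seventh chord.
With the root (Ab) in the bass, the chord is in root position (figured bass 7).

Ab dominant seventh, root position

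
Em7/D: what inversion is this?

third inversion

Em7/D means E minor seventh with D in the bass. D is the seventh of E minor seventh (E–G–B–D), so this is third inversion.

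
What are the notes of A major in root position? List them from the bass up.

A, C#, E

Spelling A major: A–C#–E. In root position the root is bass, giving A, C#, E from the bottom.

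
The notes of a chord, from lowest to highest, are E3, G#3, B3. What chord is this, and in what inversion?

E major, root position

The distinct note names are E, G#, B. Stacked in thirds they read E–G#–B, which is a major triad on E.
E is the root of E major; root in the bass means root position (figured bass 5/3).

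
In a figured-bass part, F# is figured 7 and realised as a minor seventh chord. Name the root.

The figures 7 mean the root of the chord is in the bass. If F# is the root of a minor seventh chord, the root is F# (chord tones F#–A–C#–E).

F#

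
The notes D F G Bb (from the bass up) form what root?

The distinct letter names are D, F, G, Bb. Arranged as a stack of thirds they read G–Bb–D–F, so G is the root (a G minor seventh chord).

G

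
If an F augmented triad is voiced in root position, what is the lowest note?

F augmented is F–A–C#. Root position places the root in the bass: F.

F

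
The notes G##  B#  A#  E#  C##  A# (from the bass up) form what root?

G##, B#, A#, E#, C## are the tones of an A# major ninth chord (A#–C##–E#–G##–B#), making A# the root.

A#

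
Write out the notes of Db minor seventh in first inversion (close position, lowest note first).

The chord tones are Db–Fb–Ab–Cb. With the third (Fb) lowest for first inversion: Fb, Ab, Cb, Db.

Fb, Ab, Cb, Db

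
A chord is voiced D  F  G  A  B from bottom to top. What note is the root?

D, F, G, A, B are the tones of a G dominant ninth chord (G–B–D–F–A), making G the root.

G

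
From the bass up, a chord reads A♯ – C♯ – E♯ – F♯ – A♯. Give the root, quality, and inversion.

F# major seventh, first inversion

The distinct note names are A#, C#, E#, F#. Stacked in thirds they read F#–A#–C#–E#, which is a major seventh chord on F#.
The lowest note is A#, the third of the chord, so this is first inversion (figured bass 6/5).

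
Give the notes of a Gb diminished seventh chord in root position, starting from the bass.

The chord tones are Gb–Bbb–Dbb–Fbb. With the root (Gb) lowest for root position: Gb, Bbb, Dbb, Fbb.

Gb, Bbb, Dbb, Fbb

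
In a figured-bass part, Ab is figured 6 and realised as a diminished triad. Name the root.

The figures 6 mean the third of the chord is in the bass. If Ab is the third of a diminished triad, the root is F (chord tones F–Ab–Cb).

F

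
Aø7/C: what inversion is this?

first inversion

Aø7/C means A half-diminished seventh with C in the bass. C is the third of A half-diminished seventh (A–C–Eb–G), so this is first inversion.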